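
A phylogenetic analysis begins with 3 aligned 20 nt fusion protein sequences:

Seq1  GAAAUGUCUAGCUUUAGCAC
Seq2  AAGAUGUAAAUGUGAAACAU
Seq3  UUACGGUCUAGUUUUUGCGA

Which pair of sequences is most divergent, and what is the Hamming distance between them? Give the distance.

Pairwise Hamming distances:
  Seq1 vs Seq2: 10
  Seq1 vs Seq3: 8
  Seq2 vs Seq3: 15
The largest is 15, between Seq2 and Seq3.

15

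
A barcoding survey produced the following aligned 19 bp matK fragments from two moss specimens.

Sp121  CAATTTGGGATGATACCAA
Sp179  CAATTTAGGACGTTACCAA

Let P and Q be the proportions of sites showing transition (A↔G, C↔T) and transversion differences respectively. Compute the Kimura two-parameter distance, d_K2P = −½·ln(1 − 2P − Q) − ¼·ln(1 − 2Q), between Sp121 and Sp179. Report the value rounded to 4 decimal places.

0.1805

Mismatches occur at site 7 (G↔A, transition), site 11 (T↔C, transition), site 13 (A↔T, transversion).
Of the 3 differences, 2 transitions and 1 transversion over 19 sites: P = 2/19 = 0.105263, Q = 1/19 = 0.052632.
d = −0.5·ln(0.736842) − 0.25·ln(0.894736) = −0.5·(-0.305382) − 0.25·(-0.111227) = 0.1805.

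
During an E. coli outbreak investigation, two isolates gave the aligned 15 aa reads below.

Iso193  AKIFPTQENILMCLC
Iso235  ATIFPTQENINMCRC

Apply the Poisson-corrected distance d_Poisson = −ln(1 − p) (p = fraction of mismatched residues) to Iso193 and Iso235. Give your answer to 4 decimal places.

0.2231

The sequences differ at positions 2 (K/T), 11 (L/N), 14 (L/R).
p = 3/15 = 0.200000.
d = −ln(1 − 0.200000) = −ln(0.800000) = 0.2231.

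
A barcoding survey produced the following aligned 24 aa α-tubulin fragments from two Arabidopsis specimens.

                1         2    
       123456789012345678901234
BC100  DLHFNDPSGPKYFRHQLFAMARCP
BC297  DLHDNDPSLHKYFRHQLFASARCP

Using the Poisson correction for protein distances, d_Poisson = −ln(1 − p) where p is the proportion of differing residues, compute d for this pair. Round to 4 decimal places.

The sequences differ at positions 4 (F/D), 9 (G/L), 10 (P/H), 20 (M/S).
p = 4/24 = 0.166667.
d = −ln(1 − 0.166667) = −ln(0.833333) = 0.1823.

0.1823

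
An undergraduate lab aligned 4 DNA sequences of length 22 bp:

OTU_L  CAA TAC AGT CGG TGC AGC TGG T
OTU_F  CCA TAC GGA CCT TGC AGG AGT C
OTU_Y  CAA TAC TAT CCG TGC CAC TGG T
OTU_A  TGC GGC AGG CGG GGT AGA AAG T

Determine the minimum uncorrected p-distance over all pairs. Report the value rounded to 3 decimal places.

Pairwise Hamming distances:
  OTU_L vs OTU_F: 9
  OTU_L vs OTU_Y: 5
  OTU_L vs OTU_A: 11
  OTU_F vs OTU_Y: 11
  OTU_F vs OTU_A: 15
  OTU_Y vs OTU_A: 16
The smallest is 5 mismatches, between OTU_L and OTU_Y; p = 5/22 = 0.227.

0.227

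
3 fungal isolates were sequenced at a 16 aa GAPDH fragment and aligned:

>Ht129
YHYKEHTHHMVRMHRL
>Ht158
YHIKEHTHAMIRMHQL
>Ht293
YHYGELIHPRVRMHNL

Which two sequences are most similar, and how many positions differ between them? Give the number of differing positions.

Pairwise Hamming distances:
  Ht129 vs Ht158: 4
  Ht129 vs Ht293: 6
  Ht158 vs Ht293: 8
The smallest is 4, between Ht129 and Ht158.

4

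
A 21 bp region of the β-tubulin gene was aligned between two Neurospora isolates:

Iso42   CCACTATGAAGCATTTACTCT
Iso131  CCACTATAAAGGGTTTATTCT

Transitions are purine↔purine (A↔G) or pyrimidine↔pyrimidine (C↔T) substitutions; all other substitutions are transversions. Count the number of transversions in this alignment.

The sequences differ at positions 8 (G/A, transition), 12 (C/G, transversion), 13 (A/G, transition), 18 (C/T, transition).
Of the 4 differences, 3 transitions and 1 transversion, so the answer is 1.

1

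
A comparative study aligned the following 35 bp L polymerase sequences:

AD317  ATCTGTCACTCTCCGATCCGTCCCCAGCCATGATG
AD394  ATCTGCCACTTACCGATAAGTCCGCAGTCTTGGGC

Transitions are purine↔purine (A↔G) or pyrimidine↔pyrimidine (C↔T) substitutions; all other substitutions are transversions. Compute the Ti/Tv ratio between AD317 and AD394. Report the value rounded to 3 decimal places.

0.571

Differing sites — 6:T/C (Ti); 11:C/T (Ti); 12:T/A (Tv); 18:C/A (Tv); 19:C/A (Tv); 24:C/G (Tv); 28:C/T (Ti); 30:A/T (Tv); 33:A/G (Ti); 34:T/G (Tv); 35:G/C (Tv).
Of the 11 differences, 4 transitions and 7 transversions, so Ti/Tv = 4/7 = 0.571.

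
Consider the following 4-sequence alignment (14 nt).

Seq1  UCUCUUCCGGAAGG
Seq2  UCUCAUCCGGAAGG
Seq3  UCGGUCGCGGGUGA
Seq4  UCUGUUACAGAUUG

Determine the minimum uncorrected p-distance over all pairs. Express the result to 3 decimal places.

0.071

Pairwise Hamming distances:
  Seq1 vs Seq2: 1
  Seq1 vs Seq3: 7
  Seq1 vs Seq4: 5
  Seq2 vs Seq3: 8
  Seq2 vs Seq4: 6
  Seq3 vs Seq4: 7
The smallest is 1 mismatch, between Seq1 and Seq2; p = 1/14 = 0.071.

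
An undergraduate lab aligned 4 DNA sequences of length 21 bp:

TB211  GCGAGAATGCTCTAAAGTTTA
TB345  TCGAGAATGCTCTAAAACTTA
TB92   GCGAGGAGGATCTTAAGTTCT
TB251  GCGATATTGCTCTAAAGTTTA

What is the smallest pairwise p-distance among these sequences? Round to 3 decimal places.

Pairwise Hamming distances:
  TB211 vs TB345: 3
  TB211 vs TB92: 6
  TB211 vs TB251: 2
  TB345 vs TB92: 9
  TB345 vs TB251: 5
  TB92 vs TB251: 8
The smallest is 2 mismatches, between TB211 and TB251; p = 2/21 = 0.095.

0.095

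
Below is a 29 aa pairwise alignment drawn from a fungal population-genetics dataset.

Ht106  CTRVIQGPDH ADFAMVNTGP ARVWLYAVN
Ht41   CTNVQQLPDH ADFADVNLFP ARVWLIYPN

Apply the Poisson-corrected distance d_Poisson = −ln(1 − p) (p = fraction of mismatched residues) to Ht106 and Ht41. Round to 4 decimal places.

0.3716

The sequences differ at positions 3 (R/N), 5 (I/Q), 7 (G/L), 15 (M/D), 18 (T/L), 19 (G/F), 26 (Y/I), 27 (A/Y), 28 (V/P).
p = 9/29 = 0.310345.
d = −ln(1 − 0.310345) = −ln(0.689655) = 0.3716.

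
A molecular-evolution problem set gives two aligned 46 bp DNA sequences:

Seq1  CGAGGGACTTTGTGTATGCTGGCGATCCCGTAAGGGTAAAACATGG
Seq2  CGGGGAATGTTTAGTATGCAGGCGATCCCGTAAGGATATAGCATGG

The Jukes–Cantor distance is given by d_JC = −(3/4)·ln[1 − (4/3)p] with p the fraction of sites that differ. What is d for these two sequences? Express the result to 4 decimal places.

0.2567

Mismatches occur at site 3 (A↔G), site 6 (G↔A), site 8 (C↔T), site 9 (T↔G), site 12 (G↔T), site 13 (T↔A), site 20 (T↔A), site 36 (G↔A), site 39 (A↔T), site 41 (A↔G).
p = 10/46 = 0.217391.
d = −0.75 · ln(1 − (4/3)·0.217391) = −0.75 · ln(0.710145) = −0.75 · (-0.342286) = 0.2567.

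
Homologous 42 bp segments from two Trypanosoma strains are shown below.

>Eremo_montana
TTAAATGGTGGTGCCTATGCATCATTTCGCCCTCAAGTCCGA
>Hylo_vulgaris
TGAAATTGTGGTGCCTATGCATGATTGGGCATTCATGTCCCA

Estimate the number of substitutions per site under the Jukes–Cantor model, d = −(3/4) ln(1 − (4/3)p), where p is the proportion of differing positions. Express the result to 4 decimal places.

0.2524

The sequences differ at positions 2 (T/G), 7 (G/T), 23 (C/G), 27 (T/G), 28 (C/G), 31 (C/A), 32 (C/T), 36 (A/T), 41 (G/C).
p = 9/42 = 0.214286.
d = −0.75 · ln(1 − (4/3)·0.214286) = −0.75 · ln(0.714285) = −0.75 · (-0.336473) = 0.2524.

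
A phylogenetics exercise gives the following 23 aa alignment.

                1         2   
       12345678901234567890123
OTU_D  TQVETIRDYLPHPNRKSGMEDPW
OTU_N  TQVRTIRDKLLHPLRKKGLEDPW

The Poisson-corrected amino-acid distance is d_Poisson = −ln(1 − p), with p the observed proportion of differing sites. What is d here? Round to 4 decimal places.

0.3023

The sequences differ at positions 4 (E/R), 9 (Y/K), 11 (P/L), 14 (N/L), 17 (S/K), 19 (M/L).
p = 6/23 = 0.260870.
d = −ln(1 − 0.260870) = −ln(0.739130) = 0.3023.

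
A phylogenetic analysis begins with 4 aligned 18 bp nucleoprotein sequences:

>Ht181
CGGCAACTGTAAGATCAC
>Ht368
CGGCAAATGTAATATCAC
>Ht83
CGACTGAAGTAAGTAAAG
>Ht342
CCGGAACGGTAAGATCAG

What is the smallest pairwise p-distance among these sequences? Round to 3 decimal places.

Pairwise Hamming distances:
  Ht181 vs Ht368: 2
  Ht181 vs Ht83: 9
  Ht181 vs Ht342: 4
  Ht368 vs Ht83: 9
  Ht368 vs Ht342: 6
  Ht83 vs Ht342: 10
The smallest is 2 mismatches, between Ht181 and Ht368; p = 2/18 = 0.111.

0.111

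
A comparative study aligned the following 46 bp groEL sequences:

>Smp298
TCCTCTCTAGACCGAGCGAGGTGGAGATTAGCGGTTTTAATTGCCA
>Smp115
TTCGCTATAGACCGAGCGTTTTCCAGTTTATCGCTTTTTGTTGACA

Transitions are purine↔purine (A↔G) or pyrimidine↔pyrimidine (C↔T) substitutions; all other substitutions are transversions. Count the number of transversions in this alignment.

12

The sequences differ at positions 2 (C/T, transition), 4 (T/G, transversion), 7 (C/A, transversion), 19 (A/T, transversion), 20 (G/T, transversion), 21 (G/T, transversion), 23 (G/C, transversion), 24 (G/C, transversion), 27 (A/T, transversion), 31 (G/T, transversion), 34 (G/C, transversion), 39 (A/T, transversion), 40 (A/G, transition), 44 (C/A, transversion).
Of the 14 differences, 2 transitions and 12 transversions, so the answer is 12.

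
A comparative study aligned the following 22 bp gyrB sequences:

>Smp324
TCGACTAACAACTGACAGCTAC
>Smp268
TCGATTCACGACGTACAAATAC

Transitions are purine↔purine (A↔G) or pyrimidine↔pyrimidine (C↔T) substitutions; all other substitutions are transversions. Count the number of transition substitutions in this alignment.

Mismatches occur at site 5 (C→T, transition), site 7 (A→C, transversion), site 10 (A→G, transition), site 13 (T→G, transversion), site 14 (G→T, transversion), site 18 (G→A, transition), site 19 (C→A, transversion).
Of the 7 differences, 3 transitions and 4 transversions, so the answer is 3.

3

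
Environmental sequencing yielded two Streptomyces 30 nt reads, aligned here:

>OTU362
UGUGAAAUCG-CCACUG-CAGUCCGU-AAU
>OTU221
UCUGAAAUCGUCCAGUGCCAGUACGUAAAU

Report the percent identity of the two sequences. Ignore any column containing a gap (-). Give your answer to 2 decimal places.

88.89%

Excluding the 3 gap columns leaves 27 comparable sites.
Mismatches occur at site 2 (G→C), site 15 (C→G), site 23 (C→A).
24 of the 27 comparable sites match, so the percent identity is 24/27 × 100 = 88.89%.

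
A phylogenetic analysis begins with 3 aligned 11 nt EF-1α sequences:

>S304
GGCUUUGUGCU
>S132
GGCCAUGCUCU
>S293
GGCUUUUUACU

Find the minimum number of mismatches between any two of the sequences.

Pairwise Hamming distances:
  S304 vs S132: 4
  S304 vs S293: 2
  S132 vs S293: 5
The smallest is 2, between S304 and S293.

2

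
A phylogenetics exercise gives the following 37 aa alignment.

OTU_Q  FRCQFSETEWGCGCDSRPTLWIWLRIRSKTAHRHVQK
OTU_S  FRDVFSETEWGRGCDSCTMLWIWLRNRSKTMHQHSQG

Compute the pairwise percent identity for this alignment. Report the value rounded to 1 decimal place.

Differing sites — 3:C/D; 4:Q/V; 12:C/R; 17:R/C; 18:P/T; 19:T/M; 26:I/N; 31:A/M; 33:R/Q; 35:V/S; 37:K/G.
26 of the 37 sites match, so the percent identity is 26/37 × 100 = 70.3%.

70.3%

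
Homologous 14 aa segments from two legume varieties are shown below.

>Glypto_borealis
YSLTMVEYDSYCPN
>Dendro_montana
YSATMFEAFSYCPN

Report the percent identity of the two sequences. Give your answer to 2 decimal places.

71.43%

Differing sites — 3:L/A; 6:V/F; 8:Y/A; 9:D/F.
10 of the 14 sites match, so the percent identity is 10/14 × 100 = 71.43%.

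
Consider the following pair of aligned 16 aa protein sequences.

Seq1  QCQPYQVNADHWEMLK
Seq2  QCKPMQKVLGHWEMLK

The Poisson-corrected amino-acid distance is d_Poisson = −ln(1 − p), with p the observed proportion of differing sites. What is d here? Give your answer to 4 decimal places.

Differing sites — 3:Q/K; 5:Y/M; 7:V/K; 8:N/V; 9:A/L; 10:D/G.
p = 6/16 = 0.375000.
d = −ln(1 − 0.375000) = −ln(0.625000) = 0.4700.

0.4700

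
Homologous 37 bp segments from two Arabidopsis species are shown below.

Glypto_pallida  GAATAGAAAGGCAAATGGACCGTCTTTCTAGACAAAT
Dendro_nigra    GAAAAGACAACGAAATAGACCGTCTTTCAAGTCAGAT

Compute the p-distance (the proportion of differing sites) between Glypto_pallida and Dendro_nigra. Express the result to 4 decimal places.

Mismatches occur at site 4 (T↔A), site 8 (A↔C), site 10 (G↔A), site 11 (G↔C), site 12 (C↔G), site 17 (G↔A), site 29 (T↔A), site 32 (A↔T), site 35 (A↔G).
There are 9 differences over 37 sites, so p = 9/37 = 0.2432.

0.2432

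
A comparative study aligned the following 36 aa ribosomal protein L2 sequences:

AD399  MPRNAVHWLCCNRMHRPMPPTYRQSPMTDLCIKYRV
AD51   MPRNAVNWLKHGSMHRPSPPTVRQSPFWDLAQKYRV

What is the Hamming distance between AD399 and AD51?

11

Differing sites — 7:H/N; 10:C/K; 11:C/H; 12:N/G; 13:R/S; 18:M/S; 22:Y/V; 27:M/F; 28:T/W; 31:C/A; 32:I/Q.
That gives 11 mismatches out of 36 aligned sites, so the Hamming distance is 11.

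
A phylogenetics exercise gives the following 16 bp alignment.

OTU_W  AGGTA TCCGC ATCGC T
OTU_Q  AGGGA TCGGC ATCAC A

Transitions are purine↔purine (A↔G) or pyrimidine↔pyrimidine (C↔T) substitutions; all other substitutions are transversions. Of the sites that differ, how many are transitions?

Differing sites — 4:T/G (Tv); 8:C/G (Tv); 14:G/A (Ti); 16:T/A (Tv).
Of the 4 differences, 1 transition and 3 transversions, so the answer is 1.

1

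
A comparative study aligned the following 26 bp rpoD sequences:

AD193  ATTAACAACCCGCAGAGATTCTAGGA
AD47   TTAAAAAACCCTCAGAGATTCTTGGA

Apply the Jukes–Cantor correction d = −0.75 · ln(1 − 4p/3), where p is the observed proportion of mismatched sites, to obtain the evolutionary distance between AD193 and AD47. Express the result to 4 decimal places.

Differing sites — 1:A/T; 3:T/A; 6:C/A; 12:G/T; 23:A/T.
p = 5/26 = 0.192308.
d = −0.75 · ln(1 − (4/3)·0.192308) = −0.75 · ln(0.743589) = −0.75 · (-0.296267) = 0.2222.

0.2222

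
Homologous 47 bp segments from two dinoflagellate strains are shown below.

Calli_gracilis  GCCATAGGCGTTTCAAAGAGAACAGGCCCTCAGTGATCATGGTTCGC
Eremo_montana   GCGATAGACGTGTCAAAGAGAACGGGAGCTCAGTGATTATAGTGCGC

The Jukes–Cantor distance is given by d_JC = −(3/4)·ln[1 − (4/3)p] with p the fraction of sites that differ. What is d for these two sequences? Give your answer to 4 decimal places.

Mismatches occur at site 3 (C↔G), site 8 (G↔A), site 12 (T↔G), site 24 (A↔G), site 27 (C↔A), site 28 (C↔G), site 38 (C↔T), site 41 (G↔A), site 44 (T↔G).
p = 9/47 = 0.191489.
d = −0.75 · ln(1 − (4/3)·0.191489) = −0.75 · ln(0.744681) = −0.75 · (-0.294799) = 0.2211.

0.2211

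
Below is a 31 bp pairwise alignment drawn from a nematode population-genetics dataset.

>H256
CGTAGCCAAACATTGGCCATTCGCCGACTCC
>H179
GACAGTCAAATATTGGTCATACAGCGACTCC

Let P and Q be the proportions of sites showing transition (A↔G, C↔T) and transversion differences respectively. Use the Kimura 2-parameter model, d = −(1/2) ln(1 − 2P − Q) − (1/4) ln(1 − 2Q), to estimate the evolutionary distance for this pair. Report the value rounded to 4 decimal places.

0.3845

Mismatches occur at site 1 (C→G, transversion), site 2 (G→A, transition), site 3 (T→C, transition), site 6 (C→T, transition), site 11 (C→T, transition), site 17 (C→T, transition), site 21 (T→A, transversion), site 23 (G→A, transition), site 24 (C→G, transversion).
Of the 9 differences, 6 transitions and 3 transversions over 31 sites: P = 6/31 = 0.193548, Q = 3/31 = 0.096774.
d = −0.5·ln(0.516130) − 0.25·ln(0.806452) = −0.5·(-0.661397) − 0.25·(-0.215111) = 0.3845.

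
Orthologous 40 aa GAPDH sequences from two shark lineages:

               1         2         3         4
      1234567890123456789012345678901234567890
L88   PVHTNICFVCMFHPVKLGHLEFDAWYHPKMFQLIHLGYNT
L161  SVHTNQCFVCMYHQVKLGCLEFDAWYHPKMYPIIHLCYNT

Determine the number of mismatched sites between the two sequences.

9

Differing sites — 1:P/S; 6:I/Q; 12:F/Y; 14:P/Q; 19:H/C; 31:F/Y; 32:Q/P; 33:L/I; 37:G/C.
That gives 9 mismatches out of 40 aligned sites, so the Hamming distance is 9.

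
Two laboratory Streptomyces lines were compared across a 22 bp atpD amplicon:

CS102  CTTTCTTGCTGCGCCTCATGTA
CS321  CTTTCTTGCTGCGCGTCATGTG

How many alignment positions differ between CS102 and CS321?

Differing sites — 15:C/G; 22:A/G.
That gives 2 mismatches out of 22 aligned sites, so the Hamming distance is 2.

2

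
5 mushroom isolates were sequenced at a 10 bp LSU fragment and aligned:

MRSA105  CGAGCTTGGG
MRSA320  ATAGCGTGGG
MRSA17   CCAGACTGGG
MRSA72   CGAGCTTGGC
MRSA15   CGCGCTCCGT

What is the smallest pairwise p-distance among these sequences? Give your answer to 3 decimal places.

0.100

Pairwise Hamming distances:
  MRSA105 vs MRSA320: 3
  MRSA105 vs MRSA17: 3
  MRSA105 vs MRSA72: 1
  MRSA105 vs MRSA15: 4
  MRSA320 vs MRSA17: 4
  MRSA320 vs MRSA72: 4
  MRSA320 vs MRSA15: 7
  MRSA17 vs MRSA72: 4
  MRSA17 vs MRSA15: 7
  MRSA72 vs MRSA15: 4
The smallest is 1 mismatch, between MRSA105 and MRSA72; p = 1/10 = 0.100.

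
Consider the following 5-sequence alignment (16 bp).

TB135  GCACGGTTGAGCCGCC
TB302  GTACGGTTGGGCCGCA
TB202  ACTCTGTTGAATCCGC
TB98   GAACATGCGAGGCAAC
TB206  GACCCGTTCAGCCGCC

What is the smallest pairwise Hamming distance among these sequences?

Pairwise Hamming distances:
  TB135 vs TB302: 3
  TB135 vs TB202: 7
  TB135 vs TB98: 8
  TB135 vs TB206: 4
  TB302 vs TB202: 10
  TB302 vs TB98: 10
  TB302 vs TB206: 6
  TB202 vs TB98: 11
  TB202 vs TB206: 9
  TB98 vs TB206: 9
The smallest is 3, between TB135 and TB302.

3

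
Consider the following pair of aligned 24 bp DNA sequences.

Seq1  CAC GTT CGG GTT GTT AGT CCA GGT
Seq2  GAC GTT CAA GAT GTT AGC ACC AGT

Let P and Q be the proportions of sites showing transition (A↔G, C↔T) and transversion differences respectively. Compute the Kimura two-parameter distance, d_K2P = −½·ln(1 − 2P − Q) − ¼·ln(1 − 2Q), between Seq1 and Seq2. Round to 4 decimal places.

The sequences differ at positions 1 (C/G, transversion), 8 (G/A, transition), 9 (G/A, transition), 11 (T/A, transversion), 18 (T/C, transition), 19 (C/A, transversion), 21 (A/C, transversion), 22 (G/A, transition).
Of the 8 differences, 4 transitions and 4 transversions over 24 sites: P = 4/24 = 0.166667, Q = 4/24 = 0.166667.
d = −0.5·ln(0.499999) − 0.25·ln(0.666666) = −0.5·(-0.693149) − 0.25·(-0.405466) = 0.4479.

0.4479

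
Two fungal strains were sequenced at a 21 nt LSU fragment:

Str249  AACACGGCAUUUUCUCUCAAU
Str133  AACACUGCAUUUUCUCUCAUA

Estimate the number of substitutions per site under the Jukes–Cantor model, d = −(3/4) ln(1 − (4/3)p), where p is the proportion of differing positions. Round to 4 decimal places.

0.1585

Mismatches occur at site 6 (G/U), site 20 (A/U), site 21 (U/A).
p = 3/21 = 0.142857.
d = −0.75 · ln(1 − (4/3)·0.142857) = −0.75 · ln(0.809524) = −0.75 · (-0.211309) = 0.1585.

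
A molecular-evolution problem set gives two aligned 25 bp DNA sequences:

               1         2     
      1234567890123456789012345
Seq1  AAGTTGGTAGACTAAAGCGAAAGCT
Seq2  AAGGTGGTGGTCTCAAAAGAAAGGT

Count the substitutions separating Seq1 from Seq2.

The sequences differ at positions 4 (T/G), 9 (A/G), 11 (A/T), 14 (A/C), 17 (G/A), 18 (C/A), 24 (C/G).
That gives 7 mismatches out of 25 aligned sites, so the Hamming distance is 7.

7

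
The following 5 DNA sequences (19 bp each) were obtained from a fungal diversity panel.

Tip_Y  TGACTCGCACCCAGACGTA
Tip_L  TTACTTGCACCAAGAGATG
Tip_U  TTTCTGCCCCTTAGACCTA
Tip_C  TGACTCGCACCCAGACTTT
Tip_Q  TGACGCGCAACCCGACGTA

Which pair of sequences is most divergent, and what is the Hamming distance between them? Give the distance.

Pairwise Hamming distances:
  Tip_Y vs Tip_L: 6
  Tip_Y vs Tip_U: 8
  Tip_Y vs Tip_C: 2
  Tip_Y vs Tip_Q: 3
  Tip_L vs Tip_U: 9
  Tip_L vs Tip_C: 6
  Tip_L vs Tip_Q: 9
  Tip_U vs Tip_C: 9
  Tip_U vs Tip_Q: 11
  Tip_C vs Tip_Q: 5
The largest is 11, between Tip_U and Tip_Q.

11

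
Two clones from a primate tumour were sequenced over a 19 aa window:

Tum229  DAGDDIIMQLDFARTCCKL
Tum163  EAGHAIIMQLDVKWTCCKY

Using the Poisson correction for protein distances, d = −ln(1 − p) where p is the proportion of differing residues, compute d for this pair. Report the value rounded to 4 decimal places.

0.4595

The sequences differ at positions 1 (D/E), 4 (D/H), 5 (D/A), 12 (F/V), 13 (A/K), 14 (R/W), 19 (L/Y).
p = 7/19 = 0.368421.
d = −ln(1 − 0.368421) = −ln(0.631579) = 0.4595.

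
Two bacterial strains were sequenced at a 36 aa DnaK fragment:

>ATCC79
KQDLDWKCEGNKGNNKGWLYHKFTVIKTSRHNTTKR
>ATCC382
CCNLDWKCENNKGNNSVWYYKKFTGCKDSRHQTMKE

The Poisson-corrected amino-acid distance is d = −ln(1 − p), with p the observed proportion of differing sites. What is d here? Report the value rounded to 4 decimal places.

Mismatches occur at site 1 (K/C), site 2 (Q/C), site 3 (D/N), site 10 (G/N), site 16 (K/S), site 17 (G/V), site 19 (L/Y), site 21 (H/K), site 25 (V/G), site 26 (I/C), site 28 (T/D), site 32 (N/Q), site 34 (T/M), site 36 (R/E).
p = 14/36 = 0.388889.
d = −ln(1 − 0.388889) = −ln(0.611111) = 0.4925.

0.4925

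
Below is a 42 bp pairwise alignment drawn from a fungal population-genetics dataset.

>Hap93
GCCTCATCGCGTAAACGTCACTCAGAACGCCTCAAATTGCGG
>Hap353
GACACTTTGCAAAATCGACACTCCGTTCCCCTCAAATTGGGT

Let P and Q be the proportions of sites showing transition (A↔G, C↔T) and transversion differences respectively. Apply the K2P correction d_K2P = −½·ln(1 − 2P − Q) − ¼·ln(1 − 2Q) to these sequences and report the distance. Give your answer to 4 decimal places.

Differing sites — 2:C/A (Tv); 4:T/A (Tv); 6:A/T (Tv); 8:C/T (Ti); 11:G/A (Ti); 12:T/A (Tv); 15:A/T (Tv); 18:T/A (Tv); 24:A/C (Tv); 26:A/T (Tv); 27:A/T (Tv); 29:G/C (Tv); 40:C/G (Tv); 42:G/T (Tv).
Of the 14 differences, 2 transitions and 12 transversions over 42 sites: P = 2/42 = 0.047619, Q = 12/42 = 0.285714.
d = −0.5·ln(0.619048) − 0.25·ln(0.428572) = −0.5·(-0.479572) − 0.25·(-0.847297) = 0.4516.

0.4516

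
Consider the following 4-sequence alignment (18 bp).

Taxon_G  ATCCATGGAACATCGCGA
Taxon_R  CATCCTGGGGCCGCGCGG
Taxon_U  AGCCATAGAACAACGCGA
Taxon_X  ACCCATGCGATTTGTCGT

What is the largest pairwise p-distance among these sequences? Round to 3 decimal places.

Pairwise Hamming distances:
  Taxon_G vs Taxon_R: 9
  Taxon_G vs Taxon_U: 3
  Taxon_G vs Taxon_X: 8
  Taxon_R vs Taxon_U: 10
  Taxon_R vs Taxon_X: 12
  Taxon_U vs Taxon_X: 10
The largest is 12 mismatches, between Taxon_R and Taxon_X; p = 12/18 = 0.667.

0.667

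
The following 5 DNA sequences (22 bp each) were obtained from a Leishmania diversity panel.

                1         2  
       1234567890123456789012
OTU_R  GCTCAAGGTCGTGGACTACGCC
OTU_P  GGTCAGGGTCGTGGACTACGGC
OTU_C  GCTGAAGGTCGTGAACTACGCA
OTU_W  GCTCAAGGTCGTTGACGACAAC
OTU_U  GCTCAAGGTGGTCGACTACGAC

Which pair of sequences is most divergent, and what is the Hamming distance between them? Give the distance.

Pairwise Hamming distances:
  OTU_R vs OTU_P: 3
  OTU_R vs OTU_C: 3
  OTU_R vs OTU_W: 4
  OTU_R vs OTU_U: 3
  OTU_P vs OTU_C: 6
  OTU_P vs OTU_W: 6
  OTU_P vs OTU_U: 5
  OTU_C vs OTU_W: 7
  OTU_C vs OTU_U: 6
  OTU_W vs OTU_U: 4
The largest is 7, between OTU_C and OTU_W.

7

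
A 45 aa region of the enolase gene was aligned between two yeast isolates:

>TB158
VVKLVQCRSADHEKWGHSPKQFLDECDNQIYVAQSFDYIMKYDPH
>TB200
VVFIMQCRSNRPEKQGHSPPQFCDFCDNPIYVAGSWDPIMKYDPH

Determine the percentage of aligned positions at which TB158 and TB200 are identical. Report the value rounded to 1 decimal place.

Mismatches occur at site 3 (K↔F), site 4 (L↔I), site 5 (V↔M), site 10 (A↔N), site 11 (D↔R), site 12 (H↔P), site 15 (W↔Q), site 20 (K↔P), site 23 (L↔C), site 25 (E↔F), site 29 (Q↔P), site 34 (Q↔G), site 36 (F↔W), site 38 (Y↔P).
31 of the 45 sites match, so the percent identity is 31/45 × 100 = 68.9%.

68.9%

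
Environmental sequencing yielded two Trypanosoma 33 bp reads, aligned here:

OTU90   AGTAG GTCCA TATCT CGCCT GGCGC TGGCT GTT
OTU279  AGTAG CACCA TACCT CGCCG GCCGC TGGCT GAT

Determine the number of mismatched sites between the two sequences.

6

The sequences differ at positions 6 (G/C), 7 (T/A), 13 (T/C), 20 (T/G), 22 (G/C), 32 (T/A).
That gives 6 mismatches out of 33 aligned sites, so the Hamming distance is 6.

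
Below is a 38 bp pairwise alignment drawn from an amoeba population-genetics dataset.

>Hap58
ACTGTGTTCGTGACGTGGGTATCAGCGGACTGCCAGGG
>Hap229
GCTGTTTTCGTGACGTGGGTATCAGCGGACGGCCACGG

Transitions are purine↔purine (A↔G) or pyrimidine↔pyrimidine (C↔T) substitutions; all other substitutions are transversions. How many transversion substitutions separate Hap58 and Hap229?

The sequences differ at positions 1 (A/G, transition), 6 (G/T, transversion), 31 (T/G, transversion), 36 (G/C, transversion).
Of the 4 differences, 1 transition and 3 transversions, so the answer is 3.

3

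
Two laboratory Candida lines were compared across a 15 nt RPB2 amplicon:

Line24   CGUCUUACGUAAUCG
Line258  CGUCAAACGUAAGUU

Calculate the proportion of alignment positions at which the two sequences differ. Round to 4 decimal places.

The sequences differ at positions 5 (U/A), 6 (U/A), 13 (U/G), 14 (C/U), 15 (G/U).
There are 5 differences over 15 sites, so p = 5/15 = 0.3333.

0.3333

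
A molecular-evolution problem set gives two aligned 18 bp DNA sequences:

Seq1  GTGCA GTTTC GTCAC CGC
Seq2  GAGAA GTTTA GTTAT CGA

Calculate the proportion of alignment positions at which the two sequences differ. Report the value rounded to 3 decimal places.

The sequences differ at positions 2 (T/A), 4 (C/A), 10 (C/A), 13 (C/T), 15 (C/T), 18 (C/A).
There are 6 differences over 18 sites, so p = 6/18 = 0.333.

0.333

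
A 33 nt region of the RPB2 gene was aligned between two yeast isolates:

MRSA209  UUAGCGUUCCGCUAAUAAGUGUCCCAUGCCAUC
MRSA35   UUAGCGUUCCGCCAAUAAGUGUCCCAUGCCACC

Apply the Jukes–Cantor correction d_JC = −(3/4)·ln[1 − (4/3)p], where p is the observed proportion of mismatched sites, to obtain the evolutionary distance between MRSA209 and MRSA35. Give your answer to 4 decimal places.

The sequences differ at positions 13 (U/C), 32 (U/C).
p = 2/33 = 0.060606.
d = −0.75 · ln(1 − (4/3)·0.060606) = −0.75 · ln(0.919192) = −0.75 · (-0.084260) = 0.0632.

0.0632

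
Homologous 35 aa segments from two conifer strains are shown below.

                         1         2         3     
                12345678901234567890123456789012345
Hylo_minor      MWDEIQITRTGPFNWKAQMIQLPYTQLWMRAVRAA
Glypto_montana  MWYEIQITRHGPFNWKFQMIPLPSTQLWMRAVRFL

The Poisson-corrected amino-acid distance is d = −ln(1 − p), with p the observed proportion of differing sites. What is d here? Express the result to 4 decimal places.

0.2231

The sequences differ at positions 3 (D/Y), 10 (T/H), 17 (A/F), 21 (Q/P), 24 (Y/S), 34 (A/F), 35 (A/L).
p = 7/35 = 0.200000.
d = −ln(1 − 0.200000) = −ln(0.800000) = 0.2231.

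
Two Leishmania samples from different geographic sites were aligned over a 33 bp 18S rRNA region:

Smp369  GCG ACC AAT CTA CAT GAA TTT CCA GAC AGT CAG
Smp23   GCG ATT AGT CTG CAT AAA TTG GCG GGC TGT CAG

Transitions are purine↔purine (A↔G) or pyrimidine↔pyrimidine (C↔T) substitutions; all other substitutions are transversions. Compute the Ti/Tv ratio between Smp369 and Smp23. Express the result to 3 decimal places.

2.333

Differing sites — 5:C/T (Ti); 6:C/T (Ti); 8:A/G (Ti); 12:A/G (Ti); 16:G/A (Ti); 21:T/G (Tv); 22:C/G (Tv); 24:A/G (Ti); 26:A/G (Ti); 28:A/T (Tv).
Of the 10 differences, 7 transitions and 3 transversions, so Ti/Tv = 7/3 = 2.333.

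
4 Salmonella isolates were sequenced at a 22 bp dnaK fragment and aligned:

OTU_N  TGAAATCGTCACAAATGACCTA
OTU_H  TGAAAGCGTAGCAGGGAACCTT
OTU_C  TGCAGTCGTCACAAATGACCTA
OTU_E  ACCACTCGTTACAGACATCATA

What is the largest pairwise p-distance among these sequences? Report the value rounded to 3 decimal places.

0.545

Pairwise Hamming distances:
  OTU_N vs OTU_H: 8
  OTU_N vs OTU_C: 2
  OTU_N vs OTU_E: 10
  OTU_H vs OTU_C: 10
  OTU_H vs OTU_E: 12
  OTU_C vs OTU_E: 9
The largest is 12 mismatches, between OTU_H and OTU_E; p = 12/22 = 0.545.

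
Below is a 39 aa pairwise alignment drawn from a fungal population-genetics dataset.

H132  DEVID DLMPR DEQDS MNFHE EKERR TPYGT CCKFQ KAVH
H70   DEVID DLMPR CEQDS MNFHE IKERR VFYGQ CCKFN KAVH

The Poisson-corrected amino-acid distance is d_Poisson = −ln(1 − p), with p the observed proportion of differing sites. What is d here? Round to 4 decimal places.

The sequences differ at positions 11 (D/C), 21 (E/I), 26 (T/V), 27 (P/F), 30 (T/Q), 35 (Q/N).
p = 6/39 = 0.153846.
d = −ln(1 − 0.153846) = −ln(0.846154) = 0.1671.

0.1671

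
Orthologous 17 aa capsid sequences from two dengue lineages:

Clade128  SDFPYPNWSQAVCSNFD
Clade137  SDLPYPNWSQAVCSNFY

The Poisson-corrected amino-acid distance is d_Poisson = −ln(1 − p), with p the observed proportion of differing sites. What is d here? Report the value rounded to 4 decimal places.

Mismatches occur at site 3 (F→L), site 17 (D→Y).
p = 2/17 = 0.117647.
d = −ln(1 − 0.117647) = −ln(0.882353) = 0.1252.

0.1252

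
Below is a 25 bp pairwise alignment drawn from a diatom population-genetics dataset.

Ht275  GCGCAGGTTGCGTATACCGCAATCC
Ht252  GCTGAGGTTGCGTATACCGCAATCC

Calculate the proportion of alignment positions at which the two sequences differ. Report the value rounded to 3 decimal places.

0.080

Mismatches occur at site 3 (G↔T), site 4 (C↔G).
There are 2 differences over 25 sites, so p = 2/25 = 0.080.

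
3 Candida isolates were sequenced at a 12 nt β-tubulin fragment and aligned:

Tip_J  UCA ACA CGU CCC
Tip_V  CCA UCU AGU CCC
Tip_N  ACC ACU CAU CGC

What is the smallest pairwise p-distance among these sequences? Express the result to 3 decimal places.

0.333

Pairwise Hamming distances:
  Tip_J vs Tip_V: 4
  Tip_J vs Tip_N: 5
  Tip_V vs Tip_N: 6
The smallest is 4 mismatches, between Tip_J and Tip_V; p = 4/12 = 0.333.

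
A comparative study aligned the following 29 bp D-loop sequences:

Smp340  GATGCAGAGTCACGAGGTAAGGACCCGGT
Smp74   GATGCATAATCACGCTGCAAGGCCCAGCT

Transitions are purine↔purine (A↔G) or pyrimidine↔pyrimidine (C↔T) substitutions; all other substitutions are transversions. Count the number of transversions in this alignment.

Mismatches occur at site 7 (G↔T, transversion), site 9 (G↔A, transition), site 15 (A↔C, transversion), site 16 (G↔T, transversion), site 18 (T↔C, transition), site 23 (A↔C, transversion), site 26 (C↔A, transversion), site 28 (G↔C, transversion).
Of the 8 differences, 2 transitions and 6 transversions, so the answer is 6.

6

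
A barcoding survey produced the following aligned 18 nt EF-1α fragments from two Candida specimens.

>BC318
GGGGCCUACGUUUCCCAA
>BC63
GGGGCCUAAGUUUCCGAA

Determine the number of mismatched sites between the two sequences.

The sequences differ at positions 9 (C/A), 16 (C/G).
That gives 2 mismatches out of 18 aligned sites, so the Hamming distance is 2.

2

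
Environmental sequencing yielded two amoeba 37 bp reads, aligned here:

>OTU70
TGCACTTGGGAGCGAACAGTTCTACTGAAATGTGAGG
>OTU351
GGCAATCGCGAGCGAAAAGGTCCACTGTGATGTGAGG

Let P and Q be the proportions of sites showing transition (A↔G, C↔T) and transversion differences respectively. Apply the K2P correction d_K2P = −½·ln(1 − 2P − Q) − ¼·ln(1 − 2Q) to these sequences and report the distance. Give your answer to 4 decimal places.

Mismatches occur at site 1 (T→G, transversion), site 5 (C→A, transversion), site 7 (T→C, transition), site 9 (G→C, transversion), site 17 (C→A, transversion), site 20 (T→G, transversion), site 23 (T→C, transition), site 28 (A→T, transversion), site 29 (A→G, transition).
Of the 9 differences, 3 transitions and 6 transversions over 37 sites: P = 3/37 = 0.081081, Q = 6/37 = 0.162162.
d = −0.5·ln(0.675676) − 0.25·ln(0.675676) = −0.5·(-0.392042) − 0.25·(-0.392042) = 0.2940.

0.2940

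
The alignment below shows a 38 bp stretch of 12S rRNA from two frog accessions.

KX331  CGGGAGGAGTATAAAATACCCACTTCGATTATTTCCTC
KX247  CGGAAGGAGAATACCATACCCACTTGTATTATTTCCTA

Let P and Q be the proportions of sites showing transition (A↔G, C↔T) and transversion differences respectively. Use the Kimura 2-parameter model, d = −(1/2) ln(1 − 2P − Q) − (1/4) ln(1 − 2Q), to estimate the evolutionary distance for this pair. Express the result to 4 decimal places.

Differing sites — 4:G/A (Ti); 10:T/A (Tv); 14:A/C (Tv); 15:A/C (Tv); 26:C/G (Tv); 27:G/T (Tv); 38:C/A (Tv).
Of the 7 differences, 1 transition and 6 transversions over 38 sites: P = 1/38 = 0.026316, Q = 6/38 = 0.157895.
d = −0.5·ln(0.789473) − 0.25·ln(0.684210) = −0.5·(-0.236390) − 0.25·(-0.379490) = 0.2131.

0.2131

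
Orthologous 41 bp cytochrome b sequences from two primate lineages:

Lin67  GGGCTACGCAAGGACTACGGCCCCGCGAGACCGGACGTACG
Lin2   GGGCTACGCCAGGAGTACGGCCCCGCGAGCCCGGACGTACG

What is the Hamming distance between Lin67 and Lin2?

3

Differing sites — 10:A/C; 15:C/G; 30:A/C.
That gives 3 mismatches out of 41 aligned sites, so the Hamming distance is 3.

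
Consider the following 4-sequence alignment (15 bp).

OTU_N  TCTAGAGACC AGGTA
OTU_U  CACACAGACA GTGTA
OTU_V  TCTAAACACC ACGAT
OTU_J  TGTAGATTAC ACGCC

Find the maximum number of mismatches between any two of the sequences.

12

Pairwise Hamming distances:
  OTU_N vs OTU_U: 7
  OTU_N vs OTU_V: 5
  OTU_N vs OTU_J: 7
  OTU_U vs OTU_V: 10
  OTU_U vs OTU_J: 12
  OTU_V vs OTU_J: 7
The largest is 12, between OTU_U and OTU_J.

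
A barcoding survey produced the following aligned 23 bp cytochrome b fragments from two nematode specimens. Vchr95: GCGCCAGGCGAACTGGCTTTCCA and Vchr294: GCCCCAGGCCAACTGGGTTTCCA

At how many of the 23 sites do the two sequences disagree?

Differing sites — 3:G/C; 10:G/C; 17:C/G.
That gives 3 mismatches out of 23 aligned sites, so the Hamming distance is 3.

3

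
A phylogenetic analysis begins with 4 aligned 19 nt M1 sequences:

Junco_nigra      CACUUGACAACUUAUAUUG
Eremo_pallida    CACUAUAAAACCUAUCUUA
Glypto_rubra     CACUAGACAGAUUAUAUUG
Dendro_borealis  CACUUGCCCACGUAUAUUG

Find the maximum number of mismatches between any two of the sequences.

8

Pairwise Hamming distances:
  Junco_nigra vs Eremo_pallida: 6
  Junco_nigra vs Glypto_rubra: 3
  Junco_nigra vs Dendro_borealis: 3
  Eremo_pallida vs Glypto_rubra: 7
  Eremo_pallida vs Dendro_borealis: 8
  Glypto_rubra vs Dendro_borealis: 6
The largest is 8, between Eremo_pallida and Dendro_borealis.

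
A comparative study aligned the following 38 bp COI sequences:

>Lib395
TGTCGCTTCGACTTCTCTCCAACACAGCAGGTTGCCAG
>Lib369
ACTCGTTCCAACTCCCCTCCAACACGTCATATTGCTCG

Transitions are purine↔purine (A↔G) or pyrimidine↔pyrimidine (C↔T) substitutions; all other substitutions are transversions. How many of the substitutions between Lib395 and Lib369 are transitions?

Mismatches occur at site 1 (T/A, transversion), site 2 (G/C, transversion), site 6 (C/T, transition), site 8 (T/C, transition), site 10 (G/A, transition), site 14 (T/C, transition), site 16 (T/C, transition), site 26 (A/G, transition), site 27 (G/T, transversion), site 30 (G/T, transversion), site 31 (G/A, transition), site 36 (C/T, transition), site 37 (A/C, transversion).
Of the 13 differences, 8 transitions and 5 transversions, so the answer is 8.

8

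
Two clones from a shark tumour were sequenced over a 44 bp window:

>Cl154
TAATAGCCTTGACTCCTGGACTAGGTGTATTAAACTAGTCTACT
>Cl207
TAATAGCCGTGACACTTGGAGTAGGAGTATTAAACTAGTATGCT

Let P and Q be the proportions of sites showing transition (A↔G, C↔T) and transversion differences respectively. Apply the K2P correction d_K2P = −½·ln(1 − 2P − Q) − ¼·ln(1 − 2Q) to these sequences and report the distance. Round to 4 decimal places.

0.1789

Differing sites — 9:T/G (Tv); 14:T/A (Tv); 16:C/T (Ti); 21:C/G (Tv); 26:T/A (Tv); 40:C/A (Tv); 42:A/G (Ti).
Of the 7 differences, 2 transitions and 5 transversions over 44 sites: P = 2/44 = 0.045455, Q = 5/44 = 0.113636.
d = −0.5·ln(0.795454) − 0.25·ln(0.772728) = −0.5·(-0.228842) − 0.25·(-0.257828) = 0.1789.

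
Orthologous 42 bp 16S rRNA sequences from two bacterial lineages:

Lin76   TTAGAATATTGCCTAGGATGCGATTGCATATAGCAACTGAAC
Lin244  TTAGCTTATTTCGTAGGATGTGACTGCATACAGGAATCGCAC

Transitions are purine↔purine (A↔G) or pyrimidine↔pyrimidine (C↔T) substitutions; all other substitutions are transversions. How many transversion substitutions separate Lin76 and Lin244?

Differing sites — 5:A/C (Tv); 6:A/T (Tv); 11:G/T (Tv); 13:C/G (Tv); 21:C/T (Ti); 24:T/C (Ti); 31:T/C (Ti); 34:C/G (Tv); 37:C/T (Ti); 38:T/C (Ti); 40:A/C (Tv).
Of the 11 differences, 5 transitions and 6 transversions, so the answer is 6.

6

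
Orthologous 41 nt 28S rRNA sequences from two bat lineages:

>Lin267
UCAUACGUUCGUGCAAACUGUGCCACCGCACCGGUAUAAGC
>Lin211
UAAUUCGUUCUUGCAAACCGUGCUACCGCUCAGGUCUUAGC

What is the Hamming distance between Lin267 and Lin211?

Differing sites — 2:C/A; 5:A/U; 11:G/U; 19:U/C; 24:C/U; 30:A/U; 32:C/A; 36:A/C; 38:A/U.
That gives 9 mismatches out of 41 aligned sites, so the Hamming distance is 9.

9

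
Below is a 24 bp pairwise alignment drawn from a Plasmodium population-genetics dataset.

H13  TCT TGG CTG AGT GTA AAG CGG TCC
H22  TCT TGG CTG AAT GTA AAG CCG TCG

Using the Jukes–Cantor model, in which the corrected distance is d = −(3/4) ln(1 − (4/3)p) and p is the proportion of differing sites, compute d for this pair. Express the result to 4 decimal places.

0.1367

Differing sites — 11:G/A; 20:G/C; 24:C/G.
p = 3/24 = 0.125000.
d = −0.75 · ln(1 − (4/3)·0.125000) = −0.75 · ln(0.833333) = −0.75 · (-0.182322) = 0.1367.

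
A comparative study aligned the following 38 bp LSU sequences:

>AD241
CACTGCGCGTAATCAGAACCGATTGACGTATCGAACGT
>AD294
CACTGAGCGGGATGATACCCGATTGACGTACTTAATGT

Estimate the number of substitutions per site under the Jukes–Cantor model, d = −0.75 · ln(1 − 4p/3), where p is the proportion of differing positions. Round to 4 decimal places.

Mismatches occur at site 6 (C↔A), site 10 (T↔G), site 11 (A↔G), site 14 (C↔G), site 16 (G↔T), site 18 (A↔C), site 31 (T↔C), site 32 (C↔T), site 33 (G↔T), site 36 (C↔T).
p = 10/38 = 0.263158.
d = −0.75 · ln(1 − (4/3)·0.263158) = −0.75 · ln(0.649123) = −0.75 · (-0.432133) = 0.3241.

0.3241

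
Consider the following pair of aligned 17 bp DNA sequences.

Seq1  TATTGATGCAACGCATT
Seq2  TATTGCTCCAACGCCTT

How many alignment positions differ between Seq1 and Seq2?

Mismatches occur at site 6 (A/C), site 8 (G/C), site 15 (A/C).
That gives 3 mismatches out of 17 aligned sites, so the Hamming distance is 3.

3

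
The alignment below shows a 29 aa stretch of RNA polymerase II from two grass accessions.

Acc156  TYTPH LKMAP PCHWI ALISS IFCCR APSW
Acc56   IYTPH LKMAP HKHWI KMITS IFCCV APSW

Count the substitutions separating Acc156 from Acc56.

7

Mismatches occur at site 1 (T/I), site 11 (P/H), site 12 (C/K), site 16 (A/K), site 17 (L/M), site 19 (S/T), site 25 (R/V).
That gives 7 mismatches out of 29 aligned sites, so the Hamming distance is 7.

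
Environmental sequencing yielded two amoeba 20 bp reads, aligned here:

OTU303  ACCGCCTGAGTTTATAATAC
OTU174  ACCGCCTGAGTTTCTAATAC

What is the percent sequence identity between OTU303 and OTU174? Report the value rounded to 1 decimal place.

95.0%

A single mismatch occurs at site 14 (A→C).
19 of the 20 sites match, so the percent identity is 19/20 × 100 = 95.0%.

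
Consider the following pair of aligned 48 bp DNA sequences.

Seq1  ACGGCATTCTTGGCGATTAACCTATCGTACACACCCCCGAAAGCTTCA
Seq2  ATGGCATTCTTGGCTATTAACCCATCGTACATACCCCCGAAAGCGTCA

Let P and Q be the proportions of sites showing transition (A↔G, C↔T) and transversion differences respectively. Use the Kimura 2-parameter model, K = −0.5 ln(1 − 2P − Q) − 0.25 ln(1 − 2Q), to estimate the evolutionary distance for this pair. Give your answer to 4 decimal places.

0.1129

Mismatches occur at site 2 (C↔T, transition), site 15 (G↔T, transversion), site 23 (T↔C, transition), site 32 (C↔T, transition), site 45 (T↔G, transversion).
Of the 5 differences, 3 transitions and 2 transversions over 48 sites: P = 3/48 = 0.062500, Q = 2/48 = 0.041667.
d = −0.5·ln(0.833333) − 0.25·ln(0.916666) = −0.5·(-0.182322) − 0.25·(-0.087012) = 0.1129.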